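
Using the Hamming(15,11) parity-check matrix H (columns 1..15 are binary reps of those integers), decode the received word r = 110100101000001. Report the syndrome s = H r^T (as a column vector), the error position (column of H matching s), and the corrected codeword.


s = (0, 1, 1, 0)^T, error position = 6, corrected codeword c = 110101101000001

Compute s = H r^T mod 2 one row at a time:
  s_1 = 0 + 1 + 0 + 0 + 0 + 0 + 0 + 1 = 2 ≡ 0 (mod 2).
  s_2 = 1 + 0 + 0 + 1 + 0 + 0 + 0 + 1 = 3 ≡ 1 (mod 2).
  s_3 = 1 + 0 + 0 + 1 + 0 + 0 + 0 + 1 = 3 ≡ 1 (mod 2).
  s_4 = 1 + 0 + 0 + 1 + 1 + 0 + 0 + 1 = 4 ≡ 0 (mod 2).
s = (0, 1, 1, 0)^T — this equals column 6 of H (binary 0110), so error is at position 6.
Correct: flip bit 6 of r = 110100101000001 to get c = 110101101000001.


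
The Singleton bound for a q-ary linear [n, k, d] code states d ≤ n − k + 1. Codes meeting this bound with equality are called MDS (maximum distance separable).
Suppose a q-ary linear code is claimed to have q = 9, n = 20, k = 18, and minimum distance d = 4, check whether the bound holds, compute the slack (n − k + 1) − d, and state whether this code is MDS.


Singleton RHS = n − k + 1 = 3, slack = -1, bound violated (no such code; not MDS).

Singleton bound: d ≤ n − k + 1.
Here n = 20, k = 18, so n − k + 1 = 3.
Given d = 4, check d ≤ 3: NO.
Slack = (n − k + 1) − d = -1.
The slack is negative: d = 4 exceeds n − k + 1 = 3 by 1, so the Singleton bound is violated and no linear [20, 18, 4]_9 code can exist. In particular it is not MDS (MDS requires d = n − k + 1 exactly).
Description: the claimed parameters are [20, 18, 4]_9; such a code would be impossible (violates the Singleton bound).


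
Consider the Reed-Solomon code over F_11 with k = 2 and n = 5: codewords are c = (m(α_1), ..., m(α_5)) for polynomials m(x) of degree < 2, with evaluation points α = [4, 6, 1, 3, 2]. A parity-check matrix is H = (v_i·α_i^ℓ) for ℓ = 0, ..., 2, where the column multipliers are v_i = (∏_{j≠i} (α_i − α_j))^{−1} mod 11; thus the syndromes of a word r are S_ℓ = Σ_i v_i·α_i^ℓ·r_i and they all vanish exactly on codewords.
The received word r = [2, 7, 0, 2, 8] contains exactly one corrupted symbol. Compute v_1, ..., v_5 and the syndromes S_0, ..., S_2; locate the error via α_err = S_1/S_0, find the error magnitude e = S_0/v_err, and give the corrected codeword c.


S = (5, 4, 1), error at position 4, error magnitude e = 8, c = [2, 7, 0, 5, 8].

Step 1: column multipliers v_i = (∏_{j≠i}(α_i − α_j))^{−1} mod 11.
  i = 1 (α = 4): (4−6)(4−1)(4−3)(4−2) = (−2)·3·1·2 = −12 ≡ 10, so v_1 = 10^{−1} = 10 (mod 11).
  i = 2 (α = 6): (6−4)(6−1)(6−3)(6−2) = 2·5·3·4 = 120 ≡ 10, so v_2 = 10^{−1} = 10 (mod 11).
  i = 3 (α = 1): (1−4)(1−6)(1−3)(1−2) = (−3)·(−5)·(−2)·(−1) = 30 ≡ 8, so v_3 = 8^{−1} = 7 (mod 11).
  i = 4 (α = 3): (3−4)(3−6)(3−1)(3−2) = (−1)·(−3)·2·1 = 6 ≡ 6, so v_4 = 6^{−1} = 2 (mod 11).
  i = 5 (α = 2): (2−4)(2−6)(2−1)(2−3) = (−2)·(−4)·1·(−1) = −8 ≡ 3, so v_5 = 3^{−1} = 4 (mod 11).
  v = [10, 10, 7, 2, 4].
Step 2: syndromes of r = [2, 7, 0, 2, 8] (all sums mod 11).
  S_0 = Σ v_i r_i = 10·2 + 10·7 + 7·0 + 2·2 + 4·8 = 126 ≡ 5.
  S_1 = Σ v_i α_i r_i = 10·4·2 + 10·6·7 + 7·1·0 + 2·3·2 + 4·2·8 = 576 ≡ 4.
  α_i^2 mod 11 = [5, 3, 1, 9, 4].
  S_2 = Σ v_i α_i^2 r_i = 10·5·2 + 10·3·7 + 7·1·0 + 2·9·2 + 4·4·8 = 474 ≡ 1.
  S = (5, 4, 1) ≠ 0, so r is not a codeword (an error is present).
Step 3: locate the error. For a single error e at position i, S_ℓ = v_i·e·α_i^ℓ, so α_err = S_1/S_0.
  S_0^{−1} = 5^{−1} = 9 (mod 11), so α_err = 4·9 = 36 ≡ 3 = α_4. Error position i = 4.
  Consistency check: S_2/S_1 = 1·3 = 3 ≡ 3 = α_err ✓ (single-error assumption holds).
Step 4: error magnitude e = S_0/v_4 = S_0·∏_{j≠4}(α_4 − α_j) = 5·6 = 30 ≡ 8 (mod 11).
Step 5: correct position 4: c_4 = r_4 − e = 2 − 8 ≡ 5 (mod 11). Hence c = [2, 7, 0, 5, 8].
  Check: interpolating c through the α_i gives m(x) = 3 + 8·x (degree < 2) with m(α_i) = c_i for every i, so c is indeed a codeword.


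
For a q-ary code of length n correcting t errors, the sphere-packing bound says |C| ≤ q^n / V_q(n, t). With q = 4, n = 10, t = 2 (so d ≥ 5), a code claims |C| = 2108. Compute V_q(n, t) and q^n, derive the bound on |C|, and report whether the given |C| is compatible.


V_q(n, t) = 436, q^n = 1048576, Hamming bound = 2404, |C| = 2108 ≤ bound (satisfied).

Step 1: Compute V_q(n, t) = Σ_{j=0}^2 C(n, j) (q−1)^j.
  j = 0: C(10,0)·(3)^0 = 1·1 = 1.
  j = 1: C(10,1)·(3)^1 = 10·3 = 30.
  j = 2: C(10,2)·(3)^2 = 45·9 = 405.
  V_q(n, t) = 1 + 30 + 405 = 436.
Step 2: q^n = 4^10 = 1048576.
Step 3: Hamming bound ⌊q^n / V_q(n,t)⌋ = ⌊1048576/436⌋ = 2404.
Step 4: Compare |C| = 2108 to 2404: satisfied.
The claimed |C| lies below the Hamming bound.


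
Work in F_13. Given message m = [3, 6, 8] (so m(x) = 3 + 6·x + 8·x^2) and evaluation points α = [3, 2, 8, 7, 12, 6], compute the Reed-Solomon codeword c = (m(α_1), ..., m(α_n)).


c = [2, 8, 4, 8, 5, 2]

Message polynomial: m(x) = 3 + 6·x + 8·x^2 (mod 13).
For each evaluation point α_i, compute m(α_i) mod 13:
  α_1 = 3: Horner steps 8 → 4 → 2, so m(3) = 2.
  α_2 = 2: Horner steps 8 → 9 → 8, so m(2) = 8.
  α_3 = 8: Horner steps 8 → 5 → 4, so m(8) = 4.
  α_4 = 7: Horner steps 8 → 10 → 8, so m(7) = 8.
  α_5 = 12: Horner steps 8 → 11 → 5, so m(12) = 5.
  α_6 = 6: Horner steps 8 → 2 → 2, so m(6) = 2.
Codeword c = [2, 8, 4, 8, 5, 2] ∈ F_13^6.


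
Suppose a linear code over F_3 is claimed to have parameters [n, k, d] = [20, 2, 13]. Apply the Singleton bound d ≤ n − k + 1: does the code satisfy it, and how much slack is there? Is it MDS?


Singleton RHS = n − k + 1 = 19, slack = 6, bound satisfied, not MDS.

Singleton bound: d ≤ n − k + 1.
Here n = 20, k = 2, so n − k + 1 = 19.
Given d = 13, check d ≤ 19: YES.
Slack = (n − k + 1) − d = 6.
The code is NOT MDS (slack = 6 > 0).
Description: the claimed parameters are [20, 2, 13]_3; such a code would be non-MDS.


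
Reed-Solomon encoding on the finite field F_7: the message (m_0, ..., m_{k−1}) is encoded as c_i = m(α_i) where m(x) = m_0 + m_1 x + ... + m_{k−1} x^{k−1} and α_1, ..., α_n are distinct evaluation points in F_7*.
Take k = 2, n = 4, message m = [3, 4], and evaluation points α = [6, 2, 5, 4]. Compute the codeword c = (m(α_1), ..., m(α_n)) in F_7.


c = [6, 4, 2, 5]

Message polynomial: m(x) = 3 + 4·x (mod 7).
For each evaluation point α_i, compute m(α_i) mod 7:
  α_1 = 6: Horner steps 4 → 6, so m(6) = 6.
  α_2 = 2: Horner steps 4 → 4, so m(2) = 4.
  α_3 = 5: Horner steps 4 → 2, so m(5) = 2.
  α_4 = 4: Horner steps 4 → 5, so m(4) = 5.
Codeword c = [6, 4, 2, 5] ∈ F_7^4.


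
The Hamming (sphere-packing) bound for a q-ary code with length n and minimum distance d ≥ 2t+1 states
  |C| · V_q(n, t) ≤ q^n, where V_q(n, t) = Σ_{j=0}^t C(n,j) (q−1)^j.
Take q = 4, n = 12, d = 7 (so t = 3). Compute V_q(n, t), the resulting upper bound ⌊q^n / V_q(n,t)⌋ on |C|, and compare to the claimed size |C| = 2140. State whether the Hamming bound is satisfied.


V_q(n, t) = 6571, q^n = 16777216, Hamming bound = 2553, |C| = 2140 ≤ bound (satisfied).

Step 1: Compute V_q(n, t) = Σ_{j=0}^3 C(n, j) (q−1)^j.
  j = 0: C(12,0)·(3)^0 = 1·1 = 1.
  j = 1: C(12,1)·(3)^1 = 12·3 = 36.
  j = 2: C(12,2)·(3)^2 = 66·9 = 594.
  j = 3: C(12,3)·(3)^3 = 220·27 = 5940.
  V_q(n, t) = 1 + 36 + 594 + 5940 = 6571.
Step 2: q^n = 4^12 = 16777216.
Step 3: Hamming bound ⌊q^n / V_q(n,t)⌋ = ⌊16777216/6571⌋ = 2553.
Step 4: Compare |C| = 2140 to 2553: satisfied.
The claimed |C| lies below the Hamming bound.


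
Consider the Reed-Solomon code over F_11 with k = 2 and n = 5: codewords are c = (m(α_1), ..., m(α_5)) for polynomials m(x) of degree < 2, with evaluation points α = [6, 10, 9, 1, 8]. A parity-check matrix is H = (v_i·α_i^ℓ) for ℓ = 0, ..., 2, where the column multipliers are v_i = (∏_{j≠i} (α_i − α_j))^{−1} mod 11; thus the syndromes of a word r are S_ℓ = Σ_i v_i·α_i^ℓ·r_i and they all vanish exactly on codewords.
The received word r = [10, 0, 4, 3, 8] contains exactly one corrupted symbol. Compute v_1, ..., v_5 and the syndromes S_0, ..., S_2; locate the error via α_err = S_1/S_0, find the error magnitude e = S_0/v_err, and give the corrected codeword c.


S = (5, 8, 4), error at position 1, error magnitude e = 5, c = [5, 0, 4, 3, 8].

Step 1: column multipliers v_i = (∏_{j≠i}(α_i − α_j))^{−1} mod 11.
  i = 1 (α = 6): (6−10)(6−9)(6−1)(6−8) = (−4)·(−3)·5·(−2) = −120 ≡ 1, so v_1 = 1^{−1} = 1 (mod 11).
  i = 2 (α = 10): (10−6)(10−9)(10−1)(10−8) = 4·1·9·2 = 72 ≡ 6, so v_2 = 6^{−1} = 2 (mod 11).
  i = 3 (α = 9): (9−6)(9−10)(9−1)(9−8) = 3·(−1)·8·1 = −24 ≡ 9, so v_3 = 9^{−1} = 5 (mod 11).
  i = 4 (α = 1): (1−6)(1−10)(1−9)(1−8) = (−5)·(−9)·(−8)·(−7) = 2520 ≡ 1, so v_4 = 1^{−1} = 1 (mod 11).
  i = 5 (α = 8): (8−6)(8−10)(8−9)(8−1) = 2·(−2)·(−1)·7 = 28 ≡ 6, so v_5 = 6^{−1} = 2 (mod 11).
  v = [1, 2, 5, 1, 2].
Step 2: syndromes of r = [10, 0, 4, 3, 8] (all sums mod 11).
  S_0 = Σ v_i r_i = 1·10 + 2·0 + 5·4 + 1·3 + 2·8 = 49 ≡ 5.
  S_1 = Σ v_i α_i r_i = 1·6·10 + 2·10·0 + 5·9·4 + 1·1·3 + 2·8·8 = 371 ≡ 8.
  α_i^2 mod 11 = [3, 1, 4, 1, 9].
  S_2 = Σ v_i α_i^2 r_i = 1·3·10 + 2·1·0 + 5·4·4 + 1·1·3 + 2·9·8 = 257 ≡ 4.
  S = (5, 8, 4) ≠ 0, so r is not a codeword (an error is present).
Step 3: locate the error. For a single error e at position i, S_ℓ = v_i·e·α_i^ℓ, so α_err = S_1/S_0.
  S_0^{−1} = 5^{−1} = 9 (mod 11), so α_err = 8·9 = 72 ≡ 6 = α_1. Error position i = 1.
  Consistency check: S_2/S_1 = 4·7 = 28 ≡ 6 = α_err ✓ (single-error assumption holds).
Step 4: error magnitude e = S_0/v_1 = S_0·∏_{j≠1}(α_1 − α_j) = 5·1 = 5 ≡ 5 (mod 11).
Step 5: correct position 1: c_1 = r_1 − e = 10 − 5 ≡ 5 (mod 11). Hence c = [5, 0, 4, 3, 8].
  Check: interpolating c through the α_i gives m(x) = 7 + 7·x (degree < 2) with m(α_i) = c_i for every i, so c is indeed a codeword.


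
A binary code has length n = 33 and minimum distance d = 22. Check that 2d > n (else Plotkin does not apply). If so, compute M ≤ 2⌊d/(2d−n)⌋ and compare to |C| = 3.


Plotkin bound M ≤ 4; given |C| = 3 ≤ bound (satisfied).

Check applicability: 2d = 44, n = 33.
2d − n = 11 > 0, so Plotkin applies.
Compute d/(2d−n) = 22/11 ≈ 2.0000.
⌊d/(2d−n)⌋ = 2.
Plotkin bound: M ≤ 2·2 = 4.
Given |C| = 3, check: satisfied.
This |C| is below the Plotkin bound.


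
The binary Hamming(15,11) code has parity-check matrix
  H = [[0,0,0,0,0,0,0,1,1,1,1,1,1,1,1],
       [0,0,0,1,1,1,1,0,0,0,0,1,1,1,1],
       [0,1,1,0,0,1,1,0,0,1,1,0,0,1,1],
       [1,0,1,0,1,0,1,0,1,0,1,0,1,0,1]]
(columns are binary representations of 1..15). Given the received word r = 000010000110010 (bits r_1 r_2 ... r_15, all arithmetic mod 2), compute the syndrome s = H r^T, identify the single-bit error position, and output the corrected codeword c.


s = (1, 0, 1, 0)^T, error position = 10, corrected codeword c = 000010000010010

Compute s = H r^T mod 2 one row at a time:
  s_1 = 0 + 0 + 1 + 1 + 0 + 0 + 1 + 0 = 3 ≡ 1 (mod 2).
  s_2 = 0 + 1 + 0 + 0 + 0 + 0 + 1 + 0 = 2 ≡ 0 (mod 2).
  s_3 = 0 + 0 + 0 + 0 + 1 + 1 + 1 + 0 = 3 ≡ 1 (mod 2).
  s_4 = 0 + 0 + 1 + 0 + 0 + 1 + 0 + 0 = 2 ≡ 0 (mod 2).
s = (1, 0, 1, 0)^T — this equals column 10 of H (binary 1010), so error is at position 10.
Correct: flip bit 10 of r = 000010000110010 to get c = 000010000010010.


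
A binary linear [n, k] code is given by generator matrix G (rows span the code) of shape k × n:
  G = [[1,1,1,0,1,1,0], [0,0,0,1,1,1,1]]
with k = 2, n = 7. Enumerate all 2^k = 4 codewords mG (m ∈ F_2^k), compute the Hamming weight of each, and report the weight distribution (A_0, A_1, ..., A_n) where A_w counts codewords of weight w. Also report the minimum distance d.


Weight distribution: A_0 = 1, A_4 = 1, A_5 = 2. Minimum distance d = 4.

Enumerate all 2^2 = 4 messages m ∈ F_2^2.
For each, compute codeword c = mG in F_2^7, then tally its weight.
  m = 00 → c = 0000000, weight = 0.
  m = 10 → c = 1110110, weight = 5.
  m = 01 → c = 0001111, weight = 4.
  m = 11 → c = 1111001, weight = 5.
Tally weights:
  weight 0: 1 codewords.
  weight 4: 1 codewords.
  weight 5: 2 codewords.
Minimum distance d = smallest w > 0 with A_w > 0 = 4.
Sanity: Σ A_w = 4 = 2^2 = 4 ✓.


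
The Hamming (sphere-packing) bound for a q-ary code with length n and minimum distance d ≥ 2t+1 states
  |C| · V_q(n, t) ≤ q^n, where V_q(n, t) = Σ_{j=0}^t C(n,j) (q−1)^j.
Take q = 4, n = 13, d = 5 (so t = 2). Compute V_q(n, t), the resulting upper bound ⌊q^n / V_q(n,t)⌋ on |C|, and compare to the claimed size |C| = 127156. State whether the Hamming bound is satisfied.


V_q(n, t) = 742, q^n = 67108864, Hamming bound = 90443, |C| = 127156 > bound (violated).

Step 1: Compute V_q(n, t) = Σ_{j=0}^2 C(n, j) (q−1)^j.
  j = 0: C(13,0)·(3)^0 = 1·1 = 1.
  j = 1: C(13,1)·(3)^1 = 13·3 = 39.
  j = 2: C(13,2)·(3)^2 = 78·9 = 702.
  V_q(n, t) = 1 + 39 + 702 = 742.
Step 2: q^n = 4^13 = 67108864.
Step 3: Hamming bound ⌊q^n / V_q(n,t)⌋ = ⌊67108864/742⌋ = 90443.
Step 4: Compare |C| = 127156 to 90443: violated.
The claimed |C| lies above the Hamming bound, so no 4-ary code of length 13 with d ≥ 5 can have 127156 codewords.


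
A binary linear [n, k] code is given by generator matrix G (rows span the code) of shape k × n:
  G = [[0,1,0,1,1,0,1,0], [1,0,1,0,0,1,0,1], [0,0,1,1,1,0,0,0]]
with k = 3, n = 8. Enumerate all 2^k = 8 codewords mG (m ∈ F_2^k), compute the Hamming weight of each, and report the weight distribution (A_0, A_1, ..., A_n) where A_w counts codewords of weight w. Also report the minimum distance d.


Weight distribution: A_0 = 1, A_3 = 2, A_4 = 2, A_5 = 2, A_8 = 1. Minimum distance d = 3.

Enumerate all 2^3 = 8 messages m ∈ F_2^3.
For each, compute codeword c = mG in F_2^8, then tally its weight.
  m = 000 → c = 00000000, weight = 0.
  m = 100 → c = 01011010, weight = 4.
  m = 010 → c = 10100101, weight = 4.
  m = 110 → c = 11111111, weight = 8.
  m = 001 → c = 00111000, weight = 3.
  m = 101 → c = 01100010, weight = 3.
  m = 011 → c = 10011101, weight = 5.
  m = 111 → c = 11000111, weight = 5.
Tally weights:
  weight 0: 1 codewords.
  weight 3: 2 codewords.
  weight 4: 2 codewords.
  weight 5: 2 codewords.
  weight 8: 1 codewords.
Minimum distance d = smallest w > 0 with A_w > 0 = 3.
Sanity: Σ A_w = 8 = 2^3 = 8 ✓.


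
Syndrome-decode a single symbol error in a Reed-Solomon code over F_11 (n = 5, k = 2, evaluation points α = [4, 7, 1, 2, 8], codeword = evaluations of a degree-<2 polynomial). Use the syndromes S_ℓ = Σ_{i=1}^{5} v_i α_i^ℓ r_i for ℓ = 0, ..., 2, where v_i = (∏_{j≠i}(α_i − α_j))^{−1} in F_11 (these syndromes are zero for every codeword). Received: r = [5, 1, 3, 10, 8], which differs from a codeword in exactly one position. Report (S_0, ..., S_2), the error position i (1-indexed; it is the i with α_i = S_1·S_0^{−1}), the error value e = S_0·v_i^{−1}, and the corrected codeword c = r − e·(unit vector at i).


S = (6, 2, 8), error at position 1, error magnitude e = 3, c = [2, 1, 3, 10, 8].

Step 1: column multipliers v_i = (∏_{j≠i}(α_i − α_j))^{−1} mod 11.
  i = 1 (α = 4): (4−7)(4−1)(4−2)(4−8) = (−3)·3·2·(−4) = 72 ≡ 6, so v_1 = 6^{−1} = 2 (mod 11).
  i = 2 (α = 7): (7−4)(7−1)(7−2)(7−8) = 3·6·5·(−1) = −90 ≡ 9, so v_2 = 9^{−1} = 5 (mod 11).
  i = 3 (α = 1): (1−4)(1−7)(1−2)(1−8) = (−3)·(−6)·(−1)·(−7) = 126 ≡ 5, so v_3 = 5^{−1} = 9 (mod 11).
  i = 4 (α = 2): (2−4)(2−7)(2−1)(2−8) = (−2)·(−5)·1·(−6) = −60 ≡ 6, so v_4 = 6^{−1} = 2 (mod 11).
  i = 5 (α = 8): (8−4)(8−7)(8−1)(8−2) = 4·1·7·6 = 168 ≡ 3, so v_5 = 3^{−1} = 4 (mod 11).
  v = [2, 5, 9, 2, 4].
Step 2: syndromes of r = [5, 1, 3, 10, 8] (all sums mod 11).
  S_0 = Σ v_i r_i = 2·5 + 5·1 + 9·3 + 2·10 + 4·8 = 94 ≡ 6.
  S_1 = Σ v_i α_i r_i = 2·4·5 + 5·7·1 + 9·1·3 + 2·2·10 + 4·8·8 = 398 ≡ 2.
  α_i^2 mod 11 = [5, 5, 1, 4, 9].
  S_2 = Σ v_i α_i^2 r_i = 2·5·5 + 5·5·1 + 9·1·3 + 2·4·10 + 4·9·8 = 470 ≡ 8.
  S = (6, 2, 8) ≠ 0, so r is not a codeword (an error is present).
Step 3: locate the error. For a single error e at position i, S_ℓ = v_i·e·α_i^ℓ, so α_err = S_1/S_0.
  S_0^{−1} = 6^{−1} = 2 (mod 11), so α_err = 2·2 = 4 ≡ 4 = α_1. Error position i = 1.
  Consistency check: S_2/S_1 = 8·6 = 48 ≡ 4 = α_err ✓ (single-error assumption holds).
Step 4: error magnitude e = S_0/v_1 = S_0·∏_{j≠1}(α_1 − α_j) = 6·6 = 36 ≡ 3 (mod 11).
Step 5: correct position 1: c_1 = r_1 − e = 5 − 3 ≡ 2 (mod 11). Hence c = [2, 1, 3, 10, 8].
  Check: interpolating c through the α_i gives m(x) = 7 + 7·x (degree < 2) with m(α_i) = c_i for every i, so c is indeed a codeword.


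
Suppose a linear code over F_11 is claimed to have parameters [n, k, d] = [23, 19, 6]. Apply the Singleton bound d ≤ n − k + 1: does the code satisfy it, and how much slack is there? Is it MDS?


Singleton RHS = n − k + 1 = 5, slack = -1, bound violated (no such code; not MDS).

Singleton bound: d ≤ n − k + 1.
Here n = 23, k = 19, so n − k + 1 = 5.
Given d = 6, check d ≤ 5: NO.
Slack = (n − k + 1) − d = -1.
The slack is negative: d = 6 exceeds n − k + 1 = 5 by 1, so the Singleton bound is violated and no linear [23, 19, 6]_11 code can exist. In particular it is not MDS (MDS requires d = n − k + 1 exactly).
Description: the claimed parameters are [23, 19, 6]_11; such a code would be impossible (violates the Singleton bound).


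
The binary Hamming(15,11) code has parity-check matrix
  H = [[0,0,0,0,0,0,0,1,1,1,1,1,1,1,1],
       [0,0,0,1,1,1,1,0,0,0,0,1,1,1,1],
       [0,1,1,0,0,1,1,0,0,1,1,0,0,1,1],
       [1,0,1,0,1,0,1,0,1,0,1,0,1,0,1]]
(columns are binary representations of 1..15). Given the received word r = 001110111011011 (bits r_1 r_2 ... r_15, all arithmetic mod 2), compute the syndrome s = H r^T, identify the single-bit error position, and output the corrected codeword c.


s = (0, 0, 1, 0)^T, error position = 2, corrected codeword c = 011110111011011

Compute s = H r^T mod 2 one row at a time:
  s_1 = 1 + 1 + 0 + 1 + 1 + 0 + 1 + 1 = 6 ≡ 0 (mod 2).
  s_2 = 1 + 1 + 0 + 1 + 1 + 0 + 1 + 1 = 6 ≡ 0 (mod 2).
  s_3 = 0 + 1 + 0 + 1 + 0 + 1 + 1 + 1 = 5 ≡ 1 (mod 2).
  s_4 = 0 + 1 + 1 + 1 + 1 + 1 + 0 + 1 = 6 ≡ 0 (mod 2).
s = (0, 0, 1, 0)^T — this equals column 2 of H (binary 0010), so error is at position 2.
Correct: flip bit 2 of r = 001110111011011 to get c = 011110111011011.


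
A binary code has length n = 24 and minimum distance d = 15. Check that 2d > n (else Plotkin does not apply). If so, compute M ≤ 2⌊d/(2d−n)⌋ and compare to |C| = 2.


Plotkin bound M ≤ 4; given |C| = 2 ≤ bound (satisfied).

Check applicability: 2d = 30, n = 24.
2d − n = 6 > 0, so Plotkin applies.
Compute d/(2d−n) = 15/6 ≈ 2.5000.
⌊d/(2d−n)⌋ = 2.
Plotkin bound: M ≤ 2·2 = 4.
Given |C| = 2, check: satisfied.
This |C| is below the Plotkin bound.


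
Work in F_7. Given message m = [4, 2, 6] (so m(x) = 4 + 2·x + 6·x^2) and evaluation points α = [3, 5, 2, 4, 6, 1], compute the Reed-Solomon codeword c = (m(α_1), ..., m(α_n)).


c = [1, 3, 4, 3, 1, 5]

Message polynomial: m(x) = 4 + 2·x + 6·x^2 (mod 7).
For each evaluation point α_i, compute m(α_i) mod 7:
  α_1 = 3: Horner steps 6 → 6 → 1, so m(3) = 1.
  α_2 = 5: Horner steps 6 → 4 → 3, so m(5) = 3.
  α_3 = 2: Horner steps 6 → 0 → 4, so m(2) = 4.
  α_4 = 4: Horner steps 6 → 5 → 3, so m(4) = 3.
  α_5 = 6: Horner steps 6 → 3 → 1, so m(6) = 1.
  α_6 = 1: Horner steps 6 → 1 → 5, so m(1) = 5.
Codeword c = [1, 3, 4, 3, 1, 5] ∈ F_7^6.


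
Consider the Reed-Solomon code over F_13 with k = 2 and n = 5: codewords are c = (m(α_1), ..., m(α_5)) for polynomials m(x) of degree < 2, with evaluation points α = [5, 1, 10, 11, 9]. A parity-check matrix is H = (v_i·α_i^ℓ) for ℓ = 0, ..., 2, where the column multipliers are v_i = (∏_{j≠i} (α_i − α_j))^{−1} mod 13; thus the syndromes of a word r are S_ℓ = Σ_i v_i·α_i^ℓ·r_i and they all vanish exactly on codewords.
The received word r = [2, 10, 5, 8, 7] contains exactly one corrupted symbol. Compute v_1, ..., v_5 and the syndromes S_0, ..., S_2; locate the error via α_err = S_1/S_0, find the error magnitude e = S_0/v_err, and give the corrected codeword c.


S = (6, 1, 11), error at position 4, error magnitude e = 5, c = [2, 10, 5, 3, 7].

Step 1: column multipliers v_i = (∏_{j≠i}(α_i − α_j))^{−1} mod 13.
  i = 1 (α = 5): (5−1)(5−10)(5−11)(5−9) = 4·(−5)·(−6)·(−4) = −480 ≡ 1, so v_1 = 1^{−1} = 1 (mod 13).
  i = 2 (α = 1): (1−5)(1−10)(1−11)(1−9) = (−4)·(−9)·(−10)·(−8) = 2880 ≡ 7, so v_2 = 7^{−1} = 2 (mod 13).
  i = 3 (α = 10): (10−5)(10−1)(10−11)(10−9) = 5·9·(−1)·1 = −45 ≡ 7, so v_3 = 7^{−1} = 2 (mod 13).
  i = 4 (α = 11): (11−5)(11−1)(11−10)(11−9) = 6·10·1·2 = 120 ≡ 3, so v_4 = 3^{−1} = 9 (mod 13).
  i = 5 (α = 9): (9−5)(9−1)(9−10)(9−11) = 4·8·(−1)·(−2) = 64 ≡ 12, so v_5 = 12^{−1} = 12 (mod 13).
  v = [1, 2, 2, 9, 12].
Step 2: syndromes of r = [2, 10, 5, 8, 7] (all sums mod 13).
  S_0 = Σ v_i r_i = 1·2 + 2·10 + 2·5 + 9·8 + 12·7 = 188 ≡ 6.
  S_1 = Σ v_i α_i r_i = 1·5·2 + 2·1·10 + 2·10·5 + 9·11·8 + 12·9·7 = 1678 ≡ 1.
  α_i^2 mod 13 = [12, 1, 9, 4, 3].
  S_2 = Σ v_i α_i^2 r_i = 1·12·2 + 2·1·10 + 2·9·5 + 9·4·8 + 12·3·7 = 674 ≡ 11.
  S = (6, 1, 11) ≠ 0, so r is not a codeword (an error is present).
Step 3: locate the error. For a single error e at position i, S_ℓ = v_i·e·α_i^ℓ, so α_err = S_1/S_0.
  S_0^{−1} = 6^{−1} = 11 (mod 13), so α_err = 1·11 = 11 ≡ 11 = α_4. Error position i = 4.
  Consistency check: S_2/S_1 = 11·1 = 11 ≡ 11 = α_err ✓ (single-error assumption holds).
Step 4: error magnitude e = S_0/v_4 = S_0·∏_{j≠4}(α_4 − α_j) = 6·3 = 18 ≡ 5 (mod 13).
Step 5: correct position 4: c_4 = r_4 − e = 8 − 5 ≡ 3 (mod 13). Hence c = [2, 10, 5, 3, 7].
  Check: interpolating c through the α_i gives m(x) = 12 + 11·x (degree < 2) with m(α_i) = c_i for every i, so c is indeed a codeword.


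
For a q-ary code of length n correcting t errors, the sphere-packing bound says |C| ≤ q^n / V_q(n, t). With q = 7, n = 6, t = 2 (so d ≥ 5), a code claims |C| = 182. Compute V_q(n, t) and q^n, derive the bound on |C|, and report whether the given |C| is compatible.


V_q(n, t) = 577, q^n = 117649, Hamming bound = 203, |C| = 182 ≤ bound (satisfied).

Step 1: Compute V_q(n, t) = Σ_{j=0}^2 C(n, j) (q−1)^j.
  j = 0: C(6,0)·(6)^0 = 1·1 = 1.
  j = 1: C(6,1)·(6)^1 = 6·6 = 36.
  j = 2: C(6,2)·(6)^2 = 15·36 = 540.
  V_q(n, t) = 1 + 36 + 540 = 577.
Step 2: q^n = 7^6 = 117649.
Step 3: Hamming bound ⌊q^n / V_q(n,t)⌋ = ⌊117649/577⌋ = 203.
Step 4: Compare |C| = 182 to 203: satisfied.
The claimed |C| lies below the Hamming bound.


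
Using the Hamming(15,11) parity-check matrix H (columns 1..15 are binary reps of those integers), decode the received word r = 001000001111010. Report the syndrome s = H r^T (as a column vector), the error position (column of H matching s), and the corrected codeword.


s = (1, 0, 0, 1)^T, error position = 9, corrected codeword c = 001000000111010

Compute s = H r^T mod 2 one row at a time:
  s_1 = 0 + 1 + 1 + 1 + 1 + 0 + 1 + 0 = 5 ≡ 1 (mod 2).
  s_2 = 0 + 0 + 0 + 0 + 1 + 0 + 1 + 0 = 2 ≡ 0 (mod 2).
  s_3 = 0 + 1 + 0 + 0 + 1 + 1 + 1 + 0 = 4 ≡ 0 (mod 2).
  s_4 = 0 + 1 + 0 + 0 + 1 + 1 + 0 + 0 = 3 ≡ 1 (mod 2).
s = (1, 0, 0, 1)^T — this equals column 9 of H (binary 1001), so error is at position 9.
Correct: flip bit 9 of r = 001000001111010 to get c = 001000000111010.


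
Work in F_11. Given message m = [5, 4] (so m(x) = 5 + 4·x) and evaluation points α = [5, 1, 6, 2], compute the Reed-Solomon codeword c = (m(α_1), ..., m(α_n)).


c = [3, 9, 7, 2]

Message polynomial: m(x) = 5 + 4·x (mod 11).
For each evaluation point α_i, compute m(α_i) mod 11:
  α_1 = 5: Horner steps 4 → 3, so m(5) = 3.
  α_2 = 1: Horner steps 4 → 9, so m(1) = 9.
  α_3 = 6: Horner steps 4 → 7, so m(6) = 7.
  α_4 = 2: Horner steps 4 → 2, so m(2) = 2.
Codeword c = [3, 9, 7, 2] ∈ F_11^4.


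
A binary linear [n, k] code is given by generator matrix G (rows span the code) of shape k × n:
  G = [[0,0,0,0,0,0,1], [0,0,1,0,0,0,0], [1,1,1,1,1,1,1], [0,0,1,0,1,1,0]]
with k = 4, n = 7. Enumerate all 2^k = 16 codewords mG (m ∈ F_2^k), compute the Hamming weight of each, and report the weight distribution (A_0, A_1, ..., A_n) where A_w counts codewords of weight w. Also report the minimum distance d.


Weight distribution: A_0 = 1, A_1 = 2, A_2 = 2, A_3 = 3, A_4 = 3, A_5 = 2, A_6 = 2, A_7 = 1. Minimum distance d = 1.

Enumerate all 2^4 = 16 messages m ∈ F_2^4.
For each, compute codeword c = mG in F_2^7, then tally its weight.
  m = 0000 → c = 0000000, weight = 0.
  m = 1000 → c = 0000001, weight = 1.
  m = 0100 → c = 0010000, weight = 1.
  m = 1100 → c = 0010001, weight = 2.
  m = 0010 → c = 1111111, weight = 7.
  m = 1010 → c = 1111110, weight = 6.
  m = 0110 → c = 1101111, weight = 6.
  m = 1110 → c = 1101110, weight = 5.
  m = 0001 → c = 0010110, weight = 3.
  m = 1001 → c = 0010111, weight = 4.
  m = 0101 → c = 0000110, weight = 2.
  m = 1101 → c = 0000111, weight = 3.
  m = 0011 → c = 1101001, weight = 4.
  m = 1011 → c = 1101000, weight = 3.
  m = 0111 → c = 1111001, weight = 5.
  m = 1111 → c = 1111000, weight = 4.
Tally weights:
  weight 0: 1 codewords.
  weight 1: 2 codewords.
  weight 2: 2 codewords.
  weight 3: 3 codewords.
  weight 4: 3 codewords.
  weight 5: 2 codewords.
  weight 6: 2 codewords.
  weight 7: 1 codewords.
Minimum distance d = smallest w > 0 with A_w > 0 = 1.
Sanity: Σ A_w = 16 = 2^4 = 16 ✓.


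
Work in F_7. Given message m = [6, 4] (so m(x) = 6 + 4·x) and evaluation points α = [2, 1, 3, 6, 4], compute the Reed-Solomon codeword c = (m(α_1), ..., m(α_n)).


c = [0, 3, 4, 2, 1]

Message polynomial: m(x) = 6 + 4·x (mod 7).
For each evaluation point α_i, compute m(α_i) mod 7:
  α_1 = 2: Horner steps 4 → 0, so m(2) = 0.
  α_2 = 1: Horner steps 4 → 3, so m(1) = 3.
  α_3 = 3: Horner steps 4 → 4, so m(3) = 4.
  α_4 = 6: Horner steps 4 → 2, so m(6) = 2.
  α_5 = 4: Horner steps 4 → 1, so m(4) = 1.
Codeword c = [0, 3, 4, 2, 1] ∈ F_7^5.


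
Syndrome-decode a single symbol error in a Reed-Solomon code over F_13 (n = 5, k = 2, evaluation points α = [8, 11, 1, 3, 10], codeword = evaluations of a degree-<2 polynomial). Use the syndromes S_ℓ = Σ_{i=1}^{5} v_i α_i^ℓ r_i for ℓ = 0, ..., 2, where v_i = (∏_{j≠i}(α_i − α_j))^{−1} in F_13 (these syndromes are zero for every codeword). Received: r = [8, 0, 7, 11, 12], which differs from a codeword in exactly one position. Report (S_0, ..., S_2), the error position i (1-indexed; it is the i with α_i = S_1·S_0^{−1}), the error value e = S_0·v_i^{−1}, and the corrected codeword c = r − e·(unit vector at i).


S = (2, 9, 8), error at position 2, error magnitude e = 12, c = [8, 1, 7, 11, 12].

Step 1: column multipliers v_i = (∏_{j≠i}(α_i − α_j))^{−1} mod 13.
  i = 1 (α = 8): (8−11)(8−1)(8−3)(8−10) = (−3)·7·5·(−2) = 210 ≡ 2, so v_1 = 2^{−1} = 7 (mod 13).
  i = 2 (α = 11): (11−8)(11−1)(11−3)(11−10) = 3·10·8·1 = 240 ≡ 6, so v_2 = 6^{−1} = 11 (mod 13).
  i = 3 (α = 1): (1−8)(1−11)(1−3)(1−10) = (−7)·(−10)·(−2)·(−9) = 1260 ≡ 12, so v_3 = 12^{−1} = 12 (mod 13).
  i = 4 (α = 3): (3−8)(3−11)(3−1)(3−10) = (−5)·(−8)·2·(−7) = −560 ≡ 12, so v_4 = 12^{−1} = 12 (mod 13).
  i = 5 (α = 10): (10−8)(10−11)(10−1)(10−3) = 2·(−1)·9·7 = −126 ≡ 4, so v_5 = 4^{−1} = 10 (mod 13).
  v = [7, 11, 12, 12, 10].
Step 2: syndromes of r = [8, 0, 7, 11, 12] (all sums mod 13).
  S_0 = Σ v_i r_i = 7·8 + 11·0 + 12·7 + 12·11 + 10·12 = 392 ≡ 2.
  S_1 = Σ v_i α_i r_i = 7·8·8 + 11·11·0 + 12·1·7 + 12·3·11 + 10·10·12 = 2128 ≡ 9.
  α_i^2 mod 13 = [12, 4, 1, 9, 9].
  S_2 = Σ v_i α_i^2 r_i = 7·12·8 + 11·4·0 + 12·1·7 + 12·9·11 + 10·9·12 = 3024 ≡ 8.
  S = (2, 9, 8) ≠ 0, so r is not a codeword (an error is present).
Step 3: locate the error. For a single error e at position i, S_ℓ = v_i·e·α_i^ℓ, so α_err = S_1/S_0.
  S_0^{−1} = 2^{−1} = 7 (mod 13), so α_err = 9·7 = 63 ≡ 11 = α_2. Error position i = 2.
  Consistency check: S_2/S_1 = 8·3 = 24 ≡ 11 = α_err ✓ (single-error assumption holds).
Step 4: error magnitude e = S_0/v_2 = S_0·∏_{j≠2}(α_2 − α_j) = 2·6 = 12 ≡ 12 (mod 13).
Step 5: correct position 2: c_2 = r_2 − e = 0 − 12 ≡ 1 (mod 13). Hence c = [8, 1, 7, 11, 12].
  Check: interpolating c through the α_i gives m(x) = 5 + 2·x (degree < 2) with m(α_i) = c_i for every i, so c is indeed a codeword.


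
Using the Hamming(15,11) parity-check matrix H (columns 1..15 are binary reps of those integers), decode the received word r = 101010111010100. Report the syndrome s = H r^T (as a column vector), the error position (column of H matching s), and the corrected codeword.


s = (0, 1, 1, 1)^T, error position = 7, corrected codeword c = 101010011010100

Compute s = H r^T mod 2 one row at a time:
  s_1 = 1 + 1 + 0 + 1 + 0 + 1 + 0 + 0 = 4 ≡ 0 (mod 2).
  s_2 = 0 + 1 + 0 + 1 + 0 + 1 + 0 + 0 = 3 ≡ 1 (mod 2).
  s_3 = 0 + 1 + 0 + 1 + 0 + 1 + 0 + 0 = 3 ≡ 1 (mod 2).
  s_4 = 1 + 1 + 1 + 1 + 1 + 1 + 1 + 0 = 7 ≡ 1 (mod 2).
s = (0, 1, 1, 1)^T — this equals column 7 of H (binary 0111), so error is at position 7.
Correct: flip bit 7 of r = 101010111010100 to get c = 101010011010100.


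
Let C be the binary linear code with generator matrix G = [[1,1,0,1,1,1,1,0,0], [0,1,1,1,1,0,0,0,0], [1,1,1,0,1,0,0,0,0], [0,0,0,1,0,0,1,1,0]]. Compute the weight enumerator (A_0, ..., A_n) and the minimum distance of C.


Weight distribution: A_0 = 1, A_2 = 1, A_3 = 3, A_4 = 5, A_5 = 4, A_6 = 1, A_7 = 1. Minimum distance d = 2.

Enumerate all 2^4 = 16 messages m ∈ F_2^4.
For each, compute codeword c = mG in F_2^9, then tally its weight.
  m = 0000 → c = 000000000, weight = 0.
  m = 1000 → c = 110111100, weight = 6.
  m = 0100 → c = 011110000, weight = 4.
  m = 1100 → c = 101001100, weight = 4.
  m = 0010 → c = 111010000, weight = 4.
  m = 1010 → c = 001101100, weight = 4.
  m = 0110 → c = 100100000, weight = 2.
  m = 1110 → c = 010011100, weight = 4.
  m = 0001 → c = 000100110, weight = 3.
  m = 1001 → c = 110011010, weight = 5.
  m = 0101 → c = 011010110, weight = 5.
  m = 1101 → c = 101101010, weight = 5.
  m = 0011 → c = 111110110, weight = 7.
  m = 1011 → c = 001001010, weight = 3.
  m = 0111 → c = 100000110, weight = 3.
  m = 1111 → c = 010111010, weight = 5.
Tally weights:
  weight 0: 1 codewords.
  weight 2: 1 codewords.
  weight 3: 3 codewords.
  weight 4: 5 codewords.
  weight 5: 4 codewords.
  weight 6: 1 codewords.
  weight 7: 1 codewords.
Minimum distance d = smallest w > 0 with A_w > 0 = 2.
Sanity: Σ A_w = 16 = 2^4 = 16 ✓.


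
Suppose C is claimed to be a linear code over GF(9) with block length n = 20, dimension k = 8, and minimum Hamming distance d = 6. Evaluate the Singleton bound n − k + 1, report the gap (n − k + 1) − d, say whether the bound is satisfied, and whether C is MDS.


Singleton RHS = n − k + 1 = 13, slack = 7, bound satisfied, not MDS.

Singleton bound: d ≤ n − k + 1.
Here n = 20, k = 8, so n − k + 1 = 13.
Given d = 6, check d ≤ 13: YES.
Slack = (n − k + 1) − d = 7.
The code is NOT MDS (slack = 7 > 0).
Description: the claimed parameters are [20, 8, 6]_9; such a code would be non-MDS.


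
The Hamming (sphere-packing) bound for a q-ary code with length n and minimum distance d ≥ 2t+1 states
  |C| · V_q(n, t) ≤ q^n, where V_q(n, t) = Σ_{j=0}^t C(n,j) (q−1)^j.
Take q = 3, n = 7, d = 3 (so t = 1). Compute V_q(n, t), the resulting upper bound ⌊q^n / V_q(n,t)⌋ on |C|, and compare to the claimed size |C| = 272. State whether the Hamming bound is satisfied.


V_q(n, t) = 15, q^n = 2187, Hamming bound = 145, |C| = 272 > bound (violated).

Step 1: Compute V_q(n, t) = Σ_{j=0}^1 C(n, j) (q−1)^j.
  j = 0: C(7,0)·(2)^0 = 1·1 = 1.
  j = 1: C(7,1)·(2)^1 = 7·2 = 14.
  V_q(n, t) = 1 + 14 = 15.
Step 2: q^n = 3^7 = 2187.
Step 3: Hamming bound ⌊q^n / V_q(n,t)⌋ = ⌊2187/15⌋ = 145.
Step 4: Compare |C| = 272 to 145: violated.
The claimed |C| lies above the Hamming bound, so no 3-ary code of length 7 with d ≥ 3 can have 272 codewords.


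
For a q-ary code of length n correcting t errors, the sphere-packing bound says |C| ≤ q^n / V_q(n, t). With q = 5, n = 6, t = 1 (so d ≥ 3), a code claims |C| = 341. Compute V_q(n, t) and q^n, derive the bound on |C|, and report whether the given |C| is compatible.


V_q(n, t) = 25, q^n = 15625, Hamming bound = 625, |C| = 341 ≤ bound (satisfied).

Step 1: Compute V_q(n, t) = Σ_{j=0}^1 C(n, j) (q−1)^j.
  j = 0: C(6,0)·(4)^0 = 1·1 = 1.
  j = 1: C(6,1)·(4)^1 = 6·4 = 24.
  V_q(n, t) = 1 + 24 = 25.
Step 2: q^n = 5^6 = 15625.
Step 3: Hamming bound ⌊q^n / V_q(n,t)⌋ = ⌊15625/25⌋ = 625.
Step 4: Compare |C| = 341 to 625: satisfied.
The claimed |C| lies below the Hamming bound.


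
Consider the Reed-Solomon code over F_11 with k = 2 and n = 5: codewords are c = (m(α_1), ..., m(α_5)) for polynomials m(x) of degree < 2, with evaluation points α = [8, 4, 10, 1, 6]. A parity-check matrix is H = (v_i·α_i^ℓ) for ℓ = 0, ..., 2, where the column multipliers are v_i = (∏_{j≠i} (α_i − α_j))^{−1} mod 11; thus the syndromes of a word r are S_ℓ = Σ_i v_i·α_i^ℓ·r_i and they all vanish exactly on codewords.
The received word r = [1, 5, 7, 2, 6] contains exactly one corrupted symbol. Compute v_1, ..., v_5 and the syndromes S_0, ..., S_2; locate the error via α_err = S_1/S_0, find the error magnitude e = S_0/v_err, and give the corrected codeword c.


S = (6, 2, 8), error at position 2, error magnitude e = 5, c = [1, 0, 7, 2, 6].

Step 1: column multipliers v_i = (∏_{j≠i}(α_i − α_j))^{−1} mod 11.
  i = 1 (α = 8): (8−4)(8−10)(8−1)(8−6) = 4·(−2)·7·2 = −112 ≡ 9, so v_1 = 9^{−1} = 5 (mod 11).
  i = 2 (α = 4): (4−8)(4−10)(4−1)(4−6) = (−4)·(−6)·3·(−2) = −144 ≡ 10, so v_2 = 10^{−1} = 10 (mod 11).
  i = 3 (α = 10): (10−8)(10−4)(10−1)(10−6) = 2·6·9·4 = 432 ≡ 3, so v_3 = 3^{−1} = 4 (mod 11).
  i = 4 (α = 1): (1−8)(1−4)(1−10)(1−6) = (−7)·(−3)·(−9)·(−5) = 945 ≡ 10, so v_4 = 10^{−1} = 10 (mod 11).
  i = 5 (α = 6): (6−8)(6−4)(6−10)(6−1) = (−2)·2·(−4)·5 = 80 ≡ 3, so v_5 = 3^{−1} = 4 (mod 11).
  v = [5, 10, 4, 10, 4].
Step 2: syndromes of r = [1, 5, 7, 2, 6] (all sums mod 11).
  S_0 = Σ v_i r_i = 5·1 + 10·5 + 4·7 + 10·2 + 4·6 = 127 ≡ 6.
  S_1 = Σ v_i α_i r_i = 5·8·1 + 10·4·5 + 4·10·7 + 10·1·2 + 4·6·6 = 684 ≡ 2.
  α_i^2 mod 11 = [9, 5, 1, 1, 3].
  S_2 = Σ v_i α_i^2 r_i = 5·9·1 + 10·5·5 + 4·1·7 + 10·1·2 + 4·3·6 = 415 ≡ 8.
  S = (6, 2, 8) ≠ 0, so r is not a codeword (an error is present).
Step 3: locate the error. For a single error e at position i, S_ℓ = v_i·e·α_i^ℓ, so α_err = S_1/S_0.
  S_0^{−1} = 6^{−1} = 2 (mod 11), so α_err = 2·2 = 4 ≡ 4 = α_2. Error position i = 2.
  Consistency check: S_2/S_1 = 8·6 = 48 ≡ 4 = α_err ✓ (single-error assumption holds).
Step 4: error magnitude e = S_0/v_2 = S_0·∏_{j≠2}(α_2 − α_j) = 6·10 = 60 ≡ 5 (mod 11).
Step 5: correct position 2: c_2 = r_2 − e = 5 − 5 ≡ 0 (mod 11). Hence c = [1, 0, 7, 2, 6].
  Check: interpolating c through the α_i gives m(x) = 10 + 3·x (degree < 2) with m(α_i) = c_i for every i, so c is indeed a codeword.


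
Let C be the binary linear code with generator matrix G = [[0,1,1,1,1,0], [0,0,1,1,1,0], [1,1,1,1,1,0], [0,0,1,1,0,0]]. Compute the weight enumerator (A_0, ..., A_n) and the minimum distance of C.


Weight distribution: A_0 = 1, A_1 = 3, A_2 = 4, A_3 = 4, A_4 = 3, A_5 = 1. Minimum distance d = 1.

Enumerate all 2^4 = 16 messages m ∈ F_2^4.
For each, compute codeword c = mG in F_2^6, then tally its weight.
  m = 0000 → c = 000000, weight = 0.
  m = 1000 → c = 011110, weight = 4.
  m = 0100 → c = 001110, weight = 3.
  m = 1100 → c = 010000, weight = 1.
  m = 0010 → c = 111110, weight = 5.
  m = 1010 → c = 100000, weight = 1.
  m = 0110 → c = 110000, weight = 2.
  m = 1110 → c = 101110, weight = 4.
  m = 0001 → c = 001100, weight = 2.
  m = 1001 → c = 010010, weight = 2.
  m = 0101 → c = 000010, weight = 1.
  m = 1101 → c = 011100, weight = 3.
  m = 0011 → c = 110010, weight = 3.
  m = 1011 → c = 101100, weight = 3.
  m = 0111 → c = 111100, weight = 4.
  m = 1111 → c = 100010, weight = 2.
Tally weights:
  weight 0: 1 codewords.
  weight 1: 3 codewords.
  weight 2: 4 codewords.
  weight 3: 4 codewords.
  weight 4: 3 codewords.
  weight 5: 1 codewords.
Minimum distance d = smallest w > 0 with A_w > 0 = 1.
Sanity: Σ A_w = 16 = 2^4 = 16 ✓.


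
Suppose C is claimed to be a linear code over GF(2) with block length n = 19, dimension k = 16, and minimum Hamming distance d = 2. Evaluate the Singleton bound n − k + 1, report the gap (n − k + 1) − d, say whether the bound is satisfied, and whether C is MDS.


Singleton RHS = n − k + 1 = 4, slack = 2, bound satisfied, not MDS.

Singleton bound: d ≤ n − k + 1.
Here n = 19, k = 16, so n − k + 1 = 4.
Given d = 2, check d ≤ 4: YES.
Slack = (n − k + 1) − d = 2.
The code is NOT MDS (slack = 2 > 0).
Description: the claimed parameters are [19, 16, 2]_2; such a code would be non-MDS.


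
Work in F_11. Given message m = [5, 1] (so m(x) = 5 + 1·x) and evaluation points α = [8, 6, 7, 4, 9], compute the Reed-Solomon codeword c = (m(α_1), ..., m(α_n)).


c = [2, 0, 1, 9, 3]

Message polynomial: m(x) = 5 + 1·x (mod 11).
For each evaluation point α_i, compute m(α_i) mod 11:
  α_1 = 8: Horner steps 1 → 2, so m(8) = 2.
  α_2 = 6: Horner steps 1 → 0, so m(6) = 0.
  α_3 = 7: Horner steps 1 → 1, so m(7) = 1.
  α_4 = 4: Horner steps 1 → 9, so m(4) = 9.
  α_5 = 9: Horner steps 1 → 3, so m(9) = 3.
Codeword c = [2, 0, 1, 9, 3] ∈ F_11^5.


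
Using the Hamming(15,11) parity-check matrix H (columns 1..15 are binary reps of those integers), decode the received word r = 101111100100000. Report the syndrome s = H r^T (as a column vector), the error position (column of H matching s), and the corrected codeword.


s = (1, 0, 0, 0)^T, error position = 8, corrected codeword c = 101111110100000

Compute s = H r^T mod 2 one row at a time:
  s_1 = 0 + 0 + 1 + 0 + 0 + 0 + 0 + 0 = 1 ≡ 1 (mod 2).
  s_2 = 1 + 1 + 1 + 1 + 0 + 0 + 0 + 0 = 4 ≡ 0 (mod 2).
  s_3 = 0 + 1 + 1 + 1 + 1 + 0 + 0 + 0 = 4 ≡ 0 (mod 2).
  s_4 = 1 + 1 + 1 + 1 + 0 + 0 + 0 + 0 = 4 ≡ 0 (mod 2).
s = (1, 0, 0, 0)^T — this equals column 8 of H (binary 1000), so error is at position 8.
Correct: flip bit 8 of r = 101111100100000 to get c = 101111110100000.


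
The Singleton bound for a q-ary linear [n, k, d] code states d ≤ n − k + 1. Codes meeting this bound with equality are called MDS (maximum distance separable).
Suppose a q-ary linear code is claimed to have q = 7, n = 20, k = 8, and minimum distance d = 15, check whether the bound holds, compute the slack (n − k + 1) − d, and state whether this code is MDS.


Singleton RHS = n − k + 1 = 13, slack = -2, bound violated (no such code; not MDS).

Singleton bound: d ≤ n − k + 1.
Here n = 20, k = 8, so n − k + 1 = 13.
Given d = 15, check d ≤ 13: NO.
Slack = (n − k + 1) − d = -2.
The slack is negative: d = 15 exceeds n − k + 1 = 13 by 2, so the Singleton bound is violated and no linear [20, 8, 15]_7 code can exist. In particular it is not MDS (MDS requires d = n − k + 1 exactly).
Description: the claimed parameters are [20, 8, 15]_7; such a code would be impossible (violates the Singleton bound).
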